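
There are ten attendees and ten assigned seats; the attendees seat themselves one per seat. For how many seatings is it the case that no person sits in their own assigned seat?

1334961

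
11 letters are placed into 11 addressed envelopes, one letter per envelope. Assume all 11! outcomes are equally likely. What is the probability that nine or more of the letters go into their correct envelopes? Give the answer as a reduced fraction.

1/712800

Favorable outcomes: Σ_{i≥9} C(11,i)·!(11-i) = 55·1 + 11·0 + 1·1 = 56.
Total outcomes: 11! = 39916800.
Probability = 56/39916800 = 1/712800.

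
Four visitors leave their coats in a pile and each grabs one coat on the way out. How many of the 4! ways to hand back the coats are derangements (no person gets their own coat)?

9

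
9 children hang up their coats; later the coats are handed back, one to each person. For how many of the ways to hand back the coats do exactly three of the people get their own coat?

22260

Choose which 3 of the 9 are fixed: C(9,3) = 84.
The remaining 6 must be deranged: !6 = 265.
Total: 84 × 265 = 22260.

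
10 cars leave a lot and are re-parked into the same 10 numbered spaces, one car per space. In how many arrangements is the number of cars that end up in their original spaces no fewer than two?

958879

# with exactly i fixed is C(10,i)·!(10-i); sum over i=2..10:
  i=2: C(10,2)·!8 = 45·14833 = 667485
  i=3: C(10,3)·!7 = 120·1854 = 222480
  i=4: C(10,4)·!6 = 210·265 = 55650
  i=5: C(10,5)·!5 = 252·44 = 11088
  i=6: C(10,6)·!4 = 210·9 = 1890
  i=7: C(10,7)·!3 = 120·2 = 240
  i=8: C(10,8)·!2 = 45·1 = 45
  i=9: C(10,9)·!1 = 10·0 = 0
  i=10: C(10,10)·!0 = 1·1 = 1
Total = 958879.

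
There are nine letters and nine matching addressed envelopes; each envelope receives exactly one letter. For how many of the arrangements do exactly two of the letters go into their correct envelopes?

66744

Choose which 2 of the 9 are fixed: C(9,2) = 36.
The other 7 form a derangement: !7 = 1854.
Total: 36 × 1854 = 66744.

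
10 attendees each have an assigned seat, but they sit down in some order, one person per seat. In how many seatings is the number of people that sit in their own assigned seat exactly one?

1334960

Pick the single fixed position: C(10,1) = 10 ways.
The other 9 form a derangement: !9 = 133496.
Total: 10 × 133496 = 1334960.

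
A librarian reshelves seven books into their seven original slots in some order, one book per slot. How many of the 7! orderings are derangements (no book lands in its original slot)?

1854

The subfactorial !7 = [7!/e] (nearest integer).
7! = 5040, and 5040/e ≈ 1854.11, so !7 = 1854.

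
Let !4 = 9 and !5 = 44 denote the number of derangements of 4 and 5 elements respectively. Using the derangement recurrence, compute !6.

!6 = (6-1)·(!5 + !4) = 5·(44 + 9) = 5·53 = 265.

265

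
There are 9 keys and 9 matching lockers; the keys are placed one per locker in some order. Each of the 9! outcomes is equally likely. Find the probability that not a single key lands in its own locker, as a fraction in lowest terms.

16687/45360

Favorable outcomes: !9 = 133496.
Total outcomes: 9! = 362880.
Probability = 133496/362880 = 16687/45360.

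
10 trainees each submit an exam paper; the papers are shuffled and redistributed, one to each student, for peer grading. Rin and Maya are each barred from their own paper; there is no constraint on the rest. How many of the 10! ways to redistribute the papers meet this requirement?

Let A_j be the event that the j-th constrained one is fixed. By inclusion-exclusion over the 2 events:
Σ_{j=0}^{2} (-1)^j C(2,j)(10-j)!
= C(2,0)·10! - C(2,1)·9! + C(2,2)·8!
= 3628800 - 725760 + 40320
= 2943360

2943360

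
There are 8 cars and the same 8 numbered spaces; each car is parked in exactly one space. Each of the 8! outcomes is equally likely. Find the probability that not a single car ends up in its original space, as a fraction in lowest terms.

Favorable outcomes: !8 = 14833.
Total outcomes: 8! = 40320.
Probability = 14833/40320 = 2119/5760.

2119/5760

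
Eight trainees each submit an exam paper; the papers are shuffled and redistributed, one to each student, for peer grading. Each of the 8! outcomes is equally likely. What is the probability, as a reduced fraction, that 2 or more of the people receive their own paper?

2131/8064

Favorable outcomes: Σ_{i≥2} C(8,i)·!(8-i) = 28·265 + 56·44 + 70·9 + 56·2 + 28·1 + 8·0 + 1·1 = 10655.
Total outcomes: 8! = 40320.
Probability = 10655/40320 = 2131/8064.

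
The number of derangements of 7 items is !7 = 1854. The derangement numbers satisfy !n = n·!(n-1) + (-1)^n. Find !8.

14833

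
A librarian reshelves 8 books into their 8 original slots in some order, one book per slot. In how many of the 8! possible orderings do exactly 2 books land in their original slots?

Pick the 2 fixed positions: C(8,2) = 28 ways.
The other 6 form a derangement: !6 = 265.
Total: 28 × 265 = 7420.

7420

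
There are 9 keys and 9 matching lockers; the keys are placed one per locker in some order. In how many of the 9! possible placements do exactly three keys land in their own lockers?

Pick the 3 fixed positions: C(9,3) = 84 ways.
The remaining 6 must be deranged: !6 = 265.
Total: 84 × 265 = 22260.

22260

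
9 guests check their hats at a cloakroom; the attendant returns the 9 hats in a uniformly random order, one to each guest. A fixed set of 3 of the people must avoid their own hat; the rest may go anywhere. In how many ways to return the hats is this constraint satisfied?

256320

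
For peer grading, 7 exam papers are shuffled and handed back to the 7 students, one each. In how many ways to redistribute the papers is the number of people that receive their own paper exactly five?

21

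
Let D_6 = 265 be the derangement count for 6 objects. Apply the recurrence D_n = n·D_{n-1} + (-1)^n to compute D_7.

D_7 = 7·265 - 1 = 1854.

1854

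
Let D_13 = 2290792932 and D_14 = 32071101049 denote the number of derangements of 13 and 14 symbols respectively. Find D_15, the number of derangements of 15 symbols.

D_15 = (15-1)·(D_14 + D_13) = 14·(32071101049 + 2290792932) = 14·34361893981 = 481066515734.

481066515734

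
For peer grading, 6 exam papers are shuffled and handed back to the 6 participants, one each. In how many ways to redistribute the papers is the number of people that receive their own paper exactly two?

135

Choose which 2 of the 6 are fixed: C(6,2) = 15.
The other 4 form a derangement: !4 = 9.
Total: 15 × 9 = 135.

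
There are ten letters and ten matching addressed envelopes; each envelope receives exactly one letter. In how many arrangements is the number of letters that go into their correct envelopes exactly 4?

55650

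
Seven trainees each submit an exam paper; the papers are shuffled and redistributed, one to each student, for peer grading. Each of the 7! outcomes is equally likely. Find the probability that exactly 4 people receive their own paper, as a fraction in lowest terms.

1/72

Favorable outcomes: C(7,4)·!3 = 35·2 = 70.
Total outcomes: 7! = 5040.
Probability = 70/5040 = 1/72.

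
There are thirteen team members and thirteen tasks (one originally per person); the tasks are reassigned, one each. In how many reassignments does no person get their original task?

By inclusion-exclusion, !13 = Σ (-1)^k · 13!/k! for k=0..13
= 13! - 13!/1! + 13!/2! - 13!/3! + 13!/4! - 13!/5! + 13!/6! - 13!/7! + 13!/8! - 13!/9! + 13!/10! - 13!/11! + 13!/12! - 13!/13!
= 6227020800 - 6227020800 + 3113510400 - 1037836800 + 259459200 - 51891840 + 8648640 - 1235520 + 154440 - 17160 + 1716 - 156 + 13 - 1
= 2290792932

2290792932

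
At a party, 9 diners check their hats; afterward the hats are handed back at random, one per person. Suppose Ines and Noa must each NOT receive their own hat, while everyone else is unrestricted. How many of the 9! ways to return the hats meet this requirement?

Inclusion-exclusion on the 2 forbidden self-matches:
Σ_{j=0}^{2} (-1)^j C(2,j)(9-j)!
= C(2,0)·9! - C(2,1)·8! + C(2,2)·7!
= 362880 - 80640 + 5040
= 287280

287280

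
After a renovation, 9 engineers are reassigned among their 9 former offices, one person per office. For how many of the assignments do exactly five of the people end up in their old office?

1134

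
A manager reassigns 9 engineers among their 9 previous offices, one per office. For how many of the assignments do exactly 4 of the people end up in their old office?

5544

Choose which 4 of the 9 are fixed: C(9,4) = 126.
The remaining 5 must be deranged: !5 = 44.
Total: 126 × 44 = 5544.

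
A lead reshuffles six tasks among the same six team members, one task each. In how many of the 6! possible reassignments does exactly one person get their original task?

264

Pick the single fixed position: C(6,1) = 6 ways.
The other 5 form a derangement: !5 = 44.
Total: 6 × 44 = 264.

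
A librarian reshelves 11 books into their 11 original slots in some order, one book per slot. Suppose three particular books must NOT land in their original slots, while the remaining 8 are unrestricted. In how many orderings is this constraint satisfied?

30078720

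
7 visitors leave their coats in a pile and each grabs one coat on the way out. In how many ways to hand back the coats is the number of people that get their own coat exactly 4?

Pick the 4 fixed positions: C(7,4) = 35 ways.
The remaining 3 must be deranged: !3 = 2.
Total: 35 × 2 = 70.

70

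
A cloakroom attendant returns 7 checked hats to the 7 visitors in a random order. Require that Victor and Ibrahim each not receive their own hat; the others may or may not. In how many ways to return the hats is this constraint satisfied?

Let A_j be the event that the j-th constrained one is fixed. By inclusion-exclusion over the 2 events:
Σ_{j=0}^{2} (-1)^j C(2,j)(7-j)!
= C(2,0)·7! - C(2,1)·6! + C(2,2)·5!
= 5040 - 1440 + 120
= 3720

3720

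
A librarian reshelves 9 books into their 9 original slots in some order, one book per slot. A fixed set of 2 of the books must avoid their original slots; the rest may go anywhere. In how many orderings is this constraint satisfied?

287280

Inclusion-exclusion on the 2 forbidden self-matches:
Σ_{j=0}^{2} (-1)^j C(2,j)(9-j)!
= C(2,0)·9! - C(2,1)·8! + C(2,2)·7!
= 362880 - 80640 + 5040
= 287280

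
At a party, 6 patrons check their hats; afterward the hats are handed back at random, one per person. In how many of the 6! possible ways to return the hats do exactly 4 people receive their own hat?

15

Choose which 4 of the 6 are fixed: C(6,4) = 15.
The other 2 form a derangement: !2 = 1.
Total: 15 × 1 = 15.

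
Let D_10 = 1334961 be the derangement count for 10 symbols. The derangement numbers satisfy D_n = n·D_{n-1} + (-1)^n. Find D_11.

14684570

D_11 = 11·1334961 - 1 = 14684570.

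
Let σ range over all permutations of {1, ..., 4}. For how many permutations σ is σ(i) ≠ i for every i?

9

The subfactorial !4 = [4!/e] (nearest integer).
4! = 24, and 24/e ≈ 8.83, so !4 = 9.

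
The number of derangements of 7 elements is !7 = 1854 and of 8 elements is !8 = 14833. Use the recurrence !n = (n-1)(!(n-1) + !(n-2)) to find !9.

!9 = (9-1)·(!8 + !7) = 8·(14833 + 1854) = 8·16687 = 133496.

133496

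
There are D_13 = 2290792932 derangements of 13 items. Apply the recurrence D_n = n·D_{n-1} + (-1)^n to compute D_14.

D_14 = 14·2290792932 + 1 = 32071101049.

32071101049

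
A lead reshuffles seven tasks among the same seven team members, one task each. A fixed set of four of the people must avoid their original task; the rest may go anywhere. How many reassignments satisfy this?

2790

Inclusion-exclusion on the 4 forbidden self-matches:
Σ_{j=0}^{4} (-1)^j C(4,j)(7-j)!
= C(4,0)·7! - C(4,1)·6! + C(4,2)·5! - C(4,3)·4! + C(4,4)·3!
= 5040 - 2880 + 720 - 96 + 6
= 2790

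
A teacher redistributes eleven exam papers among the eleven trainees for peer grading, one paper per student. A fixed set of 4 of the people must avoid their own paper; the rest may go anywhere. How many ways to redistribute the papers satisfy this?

Inclusion-exclusion on the 4 forbidden self-matches:
Σ_{j=0}^{4} (-1)^j C(4,j)(11-j)!
= C(4,0)·11! - C(4,1)·10! + C(4,2)·9! - C(4,3)·8! + C(4,4)·7!
= 39916800 - 14515200 + 2177280 - 161280 + 5040
= 27422640

27422640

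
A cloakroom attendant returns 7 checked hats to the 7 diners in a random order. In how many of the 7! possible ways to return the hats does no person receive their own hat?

The number of derangements of 7 is !7 = Σ_{k=0}^{7} (-1)^k·7!/k!
= 7! - 7!/1! + 7!/2! - 7!/3! + 7!/4! - 7!/5! + 7!/6! - 7!/7!
= 5040 - 5040 + 2520 - 840 + 210 - 42 + 7 - 1
= 1854

1854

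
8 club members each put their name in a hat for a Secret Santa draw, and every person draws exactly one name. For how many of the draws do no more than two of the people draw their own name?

Sum C(8,i)·!(8-i) for i = 0..2:
  i=0: C(8,0)·!8 = 1·14833 = 14833
  i=1: C(8,1)·!7 = 8·1854 = 14832
  i=2: C(8,2)·!6 = 28·265 = 7420
Total = 37085.

37085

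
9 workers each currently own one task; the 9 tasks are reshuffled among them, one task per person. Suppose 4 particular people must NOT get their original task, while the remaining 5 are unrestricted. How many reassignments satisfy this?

229080

Inclusion-exclusion on the 4 forbidden self-matches:
Σ_{j=0}^{4} (-1)^j C(4,j)(9-j)!
= C(4,0)·9! - C(4,1)·8! + C(4,2)·7! - C(4,3)·6! + C(4,4)·5!
= 362880 - 161280 + 30240 - 2880 + 120
= 229080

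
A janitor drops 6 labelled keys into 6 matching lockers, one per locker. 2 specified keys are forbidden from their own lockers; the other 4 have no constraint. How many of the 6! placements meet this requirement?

Let A_j be the event that the j-th constrained one is fixed. By inclusion-exclusion over the 2 events:
Σ_{j=0}^{2} (-1)^j C(2,j)(6-j)!
= C(2,0)·6! - C(2,1)·5! + C(2,2)·4!
= 720 - 240 + 24
= 504

504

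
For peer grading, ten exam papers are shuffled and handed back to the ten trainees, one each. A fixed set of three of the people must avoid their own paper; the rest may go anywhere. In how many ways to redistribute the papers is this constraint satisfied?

2656080

Let A_j be the event that the j-th constrained one is fixed. By inclusion-exclusion over the 3 events:
Σ_{j=0}^{3} (-1)^j C(3,j)(10-j)!
= C(3,0)·10! - C(3,1)·9! + C(3,2)·8! - C(3,3)·7!
= 3628800 - 1088640 + 120960 - 5040
= 2656080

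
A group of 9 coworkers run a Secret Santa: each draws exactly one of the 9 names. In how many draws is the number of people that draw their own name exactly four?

5544

Pick the 4 fixed positions: C(9,4) = 126 ways.
The remaining 5 must be deranged: !5 = 44.
Total: 126 × 44 = 5544.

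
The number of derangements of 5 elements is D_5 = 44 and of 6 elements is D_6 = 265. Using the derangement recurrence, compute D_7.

D_7 = (7-1)·(D_6 + D_5) = 6·(265 + 44) = 6·309 = 1854.

1854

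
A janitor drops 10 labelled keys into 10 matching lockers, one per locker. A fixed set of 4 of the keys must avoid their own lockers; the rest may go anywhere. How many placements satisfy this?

2399760

Let A_j be the event that the j-th constrained one is fixed. By inclusion-exclusion over the 4 events:
Σ_{j=0}^{4} (-1)^j C(4,j)(10-j)!
= C(4,0)·10! - C(4,1)·9! + C(4,2)·8! - C(4,3)·7! + C(4,4)·6!
= 3628800 - 1451520 + 241920 - 20160 + 720
= 2399760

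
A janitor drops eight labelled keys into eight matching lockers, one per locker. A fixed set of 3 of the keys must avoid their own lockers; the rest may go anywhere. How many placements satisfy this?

27240

Inclusion-exclusion on the 3 forbidden self-matches:
Σ_{j=0}^{3} (-1)^j C(3,j)(8-j)!
= C(3,0)·8! - C(3,1)·7! + C(3,2)·6! - C(3,3)·5!
= 40320 - 15120 + 2160 - 120
= 27240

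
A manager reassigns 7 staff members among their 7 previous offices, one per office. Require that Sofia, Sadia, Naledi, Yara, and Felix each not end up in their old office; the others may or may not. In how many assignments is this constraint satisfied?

Let A_j be the event that the j-th constrained one is fixed. By inclusion-exclusion over the 5 events:
Σ_{j=0}^{5} (-1)^j C(5,j)(7-j)!
= C(5,0)·7! - C(5,1)·6! + C(5,2)·5! - C(5,3)·4! + C(5,4)·3! - C(5,5)·2!
= 5040 - 3600 + 1200 - 240 + 30 - 2
= 2428

2428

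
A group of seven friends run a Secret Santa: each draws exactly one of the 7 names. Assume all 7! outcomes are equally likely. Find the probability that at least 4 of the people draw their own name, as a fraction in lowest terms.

23/1260

Favorable outcomes: Σ_{i≥4} C(7,i)·!(7-i) = 35·2 + 21·1 + 7·0 + 1·1 = 92.
Total outcomes: 7! = 5040.
Probability = 92/5040 = 23/1260.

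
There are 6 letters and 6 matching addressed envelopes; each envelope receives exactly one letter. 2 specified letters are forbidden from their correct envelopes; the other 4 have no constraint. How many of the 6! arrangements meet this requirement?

504

Let A_j be the event that the j-th constrained one is fixed. By inclusion-exclusion over the 2 events:
Σ_{j=0}^{2} (-1)^j C(2,j)(6-j)!
= C(2,0)·6! - C(2,1)·5! + C(2,2)·4!
= 720 - 240 + 24
= 504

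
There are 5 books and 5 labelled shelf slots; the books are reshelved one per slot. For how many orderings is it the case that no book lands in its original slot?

By inclusion-exclusion, !5 = Σ (-1)^k · 5!/k! for k=0..5
= 5! - 5!/1! + 5!/2! - 5!/3! + 5!/4! - 5!/5!
= 120 - 120 + 60 - 20 + 5 - 1
= 44

44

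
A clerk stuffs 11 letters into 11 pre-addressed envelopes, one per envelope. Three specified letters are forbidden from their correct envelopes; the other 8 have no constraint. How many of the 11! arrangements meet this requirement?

Inclusion-exclusion on the 3 forbidden self-matches:
Σ_{j=0}^{3} (-1)^j C(3,j)(11-j)!
= C(3,0)·11! - C(3,1)·10! + C(3,2)·9! - C(3,3)·8!
= 39916800 - 10886400 + 1088640 - 40320
= 30078720

30078720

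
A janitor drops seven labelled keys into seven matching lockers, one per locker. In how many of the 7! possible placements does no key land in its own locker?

Recurrence: !7 = 7·!6 + (-1)^7.
!7 = 7·265 - 1 = 1854

1854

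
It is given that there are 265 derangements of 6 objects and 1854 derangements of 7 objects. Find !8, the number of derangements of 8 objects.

14833

!8 = (8-1)·(!7 + !6) = 7·(1854 + 265) = 7·2119 = 14833.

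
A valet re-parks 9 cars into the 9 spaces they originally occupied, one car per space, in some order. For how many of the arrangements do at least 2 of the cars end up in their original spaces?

95887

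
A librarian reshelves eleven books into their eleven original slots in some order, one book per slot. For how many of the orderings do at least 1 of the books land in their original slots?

# with exactly i fixed is C(11,i)·!(11-i); sum over i=1..11:
  i=1: C(11,1)·!10 = 11·1334961 = 14684571
  i=2: C(11,2)·!9 = 55·133496 = 7342280
  i=3: C(11,3)·!8 = 165·14833 = 2447445
  i=4: C(11,4)·!7 = 330·1854 = 611820
  i=5: C(11,5)·!6 = 462·265 = 122430
  i=6: C(11,6)·!5 = 462·44 = 20328
  i=7: C(11,7)·!4 = 330·9 = 2970
  i=8: C(11,8)·!3 = 165·2 = 330
  i=9: C(11,9)·!2 = 55·1 = 55
  i=10: C(11,10)·!1 = 11·0 = 0
  i=11: C(11,11)·!0 = 1·1 = 1
Total = 25232230.

25232230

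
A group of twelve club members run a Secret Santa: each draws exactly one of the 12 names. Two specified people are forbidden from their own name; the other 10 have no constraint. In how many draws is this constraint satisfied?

402796800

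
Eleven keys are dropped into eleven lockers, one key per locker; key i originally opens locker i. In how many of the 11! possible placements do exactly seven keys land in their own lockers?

2970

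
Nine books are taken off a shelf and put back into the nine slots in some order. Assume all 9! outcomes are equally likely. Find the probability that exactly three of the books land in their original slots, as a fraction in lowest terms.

Favorable outcomes: C(9,3)·!6 = 84·265 = 22260.
Total outcomes: 9! = 362880.
Probability = 22260/362880 = 53/864.

53/864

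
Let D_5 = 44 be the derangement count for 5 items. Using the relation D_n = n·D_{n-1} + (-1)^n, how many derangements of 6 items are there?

D_6 = 6·44 + 1 = 265.

265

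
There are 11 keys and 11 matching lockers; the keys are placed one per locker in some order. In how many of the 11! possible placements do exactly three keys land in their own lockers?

2447445

Choose which 3 of the 11 are fixed: C(11,3) = 165.
The remaining 8 must be deranged: !8 = 14833.
Total: 165 × 14833 = 2447445.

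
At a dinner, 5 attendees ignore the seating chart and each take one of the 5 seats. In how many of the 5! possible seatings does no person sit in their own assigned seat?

The subfactorial !5 = [5!/e] (nearest integer).
5! = 120, and 120/e ≈ 44.15, so !5 = 44.

44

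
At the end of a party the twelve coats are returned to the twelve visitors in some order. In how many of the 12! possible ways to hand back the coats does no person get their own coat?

176214841

!12 = 12! · Σ_{k=0}^{12} (-1)^k/k!
= 12! - 12!/1! + 12!/2! - 12!/3! + 12!/4! - 12!/5! + 12!/6! - 12!/7! + 12!/8! - 12!/9! + 12!/10! - 12!/11! + 12!/12!
= 479001600 - 479001600 + 239500800 - 79833600 + 19958400 - 3991680 + 665280 - 95040 + 11880 - 1320 + 132 - 12 + 1
= 176214841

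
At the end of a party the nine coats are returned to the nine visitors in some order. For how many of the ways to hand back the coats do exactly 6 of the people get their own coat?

168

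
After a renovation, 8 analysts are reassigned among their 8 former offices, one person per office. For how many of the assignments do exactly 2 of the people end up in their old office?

7420

Pick the 2 fixed positions: C(8,2) = 28 ways.
The other 6 form a derangement: !6 = 265.
Total: 28 × 265 = 7420.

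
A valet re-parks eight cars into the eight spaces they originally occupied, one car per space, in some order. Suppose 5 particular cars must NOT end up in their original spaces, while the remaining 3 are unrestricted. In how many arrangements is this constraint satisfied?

21234

Inclusion-exclusion on the 5 forbidden self-matches:
Σ_{j=0}^{5} (-1)^j C(5,j)(8-j)!
= C(5,0)·8! - C(5,1)·7! + C(5,2)·6! - C(5,3)·5! + C(5,4)·4! - C(5,5)·3!
= 40320 - 25200 + 7200 - 1200 + 120 - 6
= 21234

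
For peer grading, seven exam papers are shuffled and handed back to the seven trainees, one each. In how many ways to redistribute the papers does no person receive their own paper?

1854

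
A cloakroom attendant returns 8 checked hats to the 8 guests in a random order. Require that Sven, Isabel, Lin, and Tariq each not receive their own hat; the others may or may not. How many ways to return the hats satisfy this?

Let A_j be the event that the j-th constrained one is fixed. By inclusion-exclusion over the 4 events:
Σ_{j=0}^{4} (-1)^j C(4,j)(8-j)!
= C(4,0)·8! - C(4,1)·7! + C(4,2)·6! - C(4,3)·5! + C(4,4)·4!
= 40320 - 20160 + 4320 - 480 + 24
= 24024

24024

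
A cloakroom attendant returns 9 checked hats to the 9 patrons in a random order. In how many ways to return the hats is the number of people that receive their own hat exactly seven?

36

Choose which 7 of the 9 are fixed: C(9,7) = 36.
The other 2 form a derangement: !2 = 1.
Total: 36 × 1 = 36.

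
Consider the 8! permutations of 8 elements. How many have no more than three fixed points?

Sum C(8,i)·!(8-i) for i = 0..3:
  i=0: C(8,0)·!8 = 1·14833 = 14833
  i=1: C(8,1)·!7 = 8·1854 = 14832
  i=2: C(8,2)·!6 = 28·265 = 7420
  i=3: C(8,3)·!5 = 56·44 = 2464
Total = 39549.

39549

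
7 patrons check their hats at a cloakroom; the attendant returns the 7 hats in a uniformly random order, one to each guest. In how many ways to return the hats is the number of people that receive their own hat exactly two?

924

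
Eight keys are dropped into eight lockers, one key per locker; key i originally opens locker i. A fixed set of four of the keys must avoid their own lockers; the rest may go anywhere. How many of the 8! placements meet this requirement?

24024

Inclusion-exclusion on the 4 forbidden self-matches:
Σ_{j=0}^{4} (-1)^j C(4,j)(8-j)!
= C(4,0)·8! - C(4,1)·7! + C(4,2)·6! - C(4,3)·5! + C(4,4)·4!
= 40320 - 20160 + 4320 - 480 + 24
= 24024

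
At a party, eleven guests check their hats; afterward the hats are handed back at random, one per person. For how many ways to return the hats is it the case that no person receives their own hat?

14684570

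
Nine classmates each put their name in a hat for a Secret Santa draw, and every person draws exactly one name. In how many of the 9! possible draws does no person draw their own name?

133496

Recurrence: !9 = 9·!8 + (-1)^9.
!9 = 9·14833 - 1 = 133496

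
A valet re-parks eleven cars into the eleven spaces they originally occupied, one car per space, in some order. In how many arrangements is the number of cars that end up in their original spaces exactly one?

14684571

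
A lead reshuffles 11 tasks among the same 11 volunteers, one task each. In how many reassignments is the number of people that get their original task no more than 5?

# with exactly i fixed is C(11,i)·!(11-i); sum over i=0..5:
  i=0: C(11,0)·!11 = 1·14684570 = 14684570
  i=1: C(11,1)·!10 = 11·1334961 = 14684571
  i=2: C(11,2)·!9 = 55·133496 = 7342280
  i=3: C(11,3)·!8 = 165·14833 = 2447445
  i=4: C(11,4)·!7 = 330·1854 = 611820
  i=5: C(11,5)·!6 = 462·265 = 122430
Total = 39893116.

39893116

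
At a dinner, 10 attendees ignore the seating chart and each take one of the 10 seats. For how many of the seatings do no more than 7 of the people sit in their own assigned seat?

# with exactly i fixed is C(10,i)·!(10-i); sum over i=0..7:
  i=0: C(10,0)·!10 = 1·1334961 = 1334961
  i=1: C(10,1)·!9 = 10·133496 = 1334960
  i=2: C(10,2)·!8 = 45·14833 = 667485
  i=3: C(10,3)·!7 = 120·1854 = 222480
  i=4: C(10,4)·!6 = 210·265 = 55650
  i=5: C(10,5)·!5 = 252·44 = 11088
  i=6: C(10,6)·!4 = 210·9 = 1890
  i=7: C(10,7)·!3 = 120·2 = 240
Total = 3628754.

3628754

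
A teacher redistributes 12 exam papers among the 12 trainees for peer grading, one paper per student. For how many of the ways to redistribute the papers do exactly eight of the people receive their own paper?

Choose which 8 of the 12 are fixed: C(12,8) = 495.
The other 4 form a derangement: !4 = 9.
Total: 495 × 9 = 4455.

4455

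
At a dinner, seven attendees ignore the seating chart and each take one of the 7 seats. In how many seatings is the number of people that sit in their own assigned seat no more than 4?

5018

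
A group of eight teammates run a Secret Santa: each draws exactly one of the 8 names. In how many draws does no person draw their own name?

14833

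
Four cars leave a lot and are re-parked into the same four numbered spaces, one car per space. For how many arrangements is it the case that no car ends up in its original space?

9

!4 = 4! · Σ_{k=0}^{4} (-1)^k/k!
= 4! - 4!/1! + 4!/2! - 4!/3! + 4!/4!
= 24 - 24 + 12 - 4 + 1
= 9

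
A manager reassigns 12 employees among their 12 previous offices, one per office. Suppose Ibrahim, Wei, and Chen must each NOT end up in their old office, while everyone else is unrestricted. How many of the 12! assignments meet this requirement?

369774720

Let A_j be the event that the j-th constrained one is fixed. By inclusion-exclusion over the 3 events:
Σ_{j=0}^{3} (-1)^j C(3,j)(12-j)!
= C(3,0)·12! - C(3,1)·11! + C(3,2)·10! - C(3,3)·9!
= 479001600 - 119750400 + 10886400 - 362880
= 369774720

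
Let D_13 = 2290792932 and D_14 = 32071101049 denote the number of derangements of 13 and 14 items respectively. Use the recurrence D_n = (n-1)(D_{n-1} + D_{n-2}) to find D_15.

481066515734

D_15 = (15-1)·(D_14 + D_13) = 14·(32071101049 + 2290792932) = 14·34361893981 = 481066515734.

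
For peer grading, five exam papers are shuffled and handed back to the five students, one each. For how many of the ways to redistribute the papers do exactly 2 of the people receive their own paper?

Choose which 2 of the 5 are fixed: C(5,2) = 10.
The other 3 form a derangement: !3 = 2.
Total: 10 × 2 = 20.

20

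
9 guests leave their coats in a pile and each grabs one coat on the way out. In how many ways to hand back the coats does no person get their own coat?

133496

Recurrence: !9 = 9·!8 + (-1)^9.
!9 = 9·14833 - 1 = 133496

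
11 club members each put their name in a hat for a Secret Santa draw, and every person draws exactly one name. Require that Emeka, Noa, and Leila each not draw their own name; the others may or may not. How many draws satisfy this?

Inclusion-exclusion on the 3 forbidden self-matches:
Σ_{j=0}^{3} (-1)^j C(3,j)(11-j)!
= C(3,0)·11! - C(3,1)·10! + C(3,2)·9! - C(3,3)·8!
= 39916800 - 10886400 + 1088640 - 40320
= 30078720

30078720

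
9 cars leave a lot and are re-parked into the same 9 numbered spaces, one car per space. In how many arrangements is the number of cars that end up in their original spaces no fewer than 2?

# with exactly i fixed is C(9,i)·!(9-i); sum over i=2..9:
  i=2: C(9,2)·!7 = 36·1854 = 66744
  i=3: C(9,3)·!6 = 84·265 = 22260
  i=4: C(9,4)·!5 = 126·44 = 5544
  i=5: C(9,5)·!4 = 126·9 = 1134
  i=6: C(9,6)·!3 = 84·2 = 168
  i=7: C(9,7)·!2 = 36·1 = 36
  i=8: C(9,8)·!1 = 9·0 = 0
  i=9: C(9,9)·!0 = 1·1 = 1
Total = 95887.

95887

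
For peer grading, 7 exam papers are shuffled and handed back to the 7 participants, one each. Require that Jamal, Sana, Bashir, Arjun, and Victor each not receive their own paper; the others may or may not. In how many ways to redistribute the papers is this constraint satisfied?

2428

Let A_j be the event that the j-th constrained one is fixed. By inclusion-exclusion over the 5 events:
Σ_{j=0}^{5} (-1)^j C(5,j)(7-j)!
= C(5,0)·7! - C(5,1)·6! + C(5,2)·5! - C(5,3)·4! + C(5,4)·3! - C(5,5)·2!
= 5040 - 3600 + 1200 - 240 + 30 - 2
= 2428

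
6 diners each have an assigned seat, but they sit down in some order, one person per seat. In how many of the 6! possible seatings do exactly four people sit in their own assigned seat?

15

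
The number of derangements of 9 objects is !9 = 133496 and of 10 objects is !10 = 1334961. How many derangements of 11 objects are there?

14684570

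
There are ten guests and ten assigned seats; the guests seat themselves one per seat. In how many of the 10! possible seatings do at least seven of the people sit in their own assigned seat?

286

Sum C(10,i)·!(10-i) for i = 7..10:
  i=7: C(10,7)·!3 = 120·2 = 240
  i=8: C(10,8)·!2 = 45·1 = 45
  i=9: C(10,9)·!1 = 10·0 = 0
  i=10: C(10,10)·!0 = 1·1 = 1
Total = 286.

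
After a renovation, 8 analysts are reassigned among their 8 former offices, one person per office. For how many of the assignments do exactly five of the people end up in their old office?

112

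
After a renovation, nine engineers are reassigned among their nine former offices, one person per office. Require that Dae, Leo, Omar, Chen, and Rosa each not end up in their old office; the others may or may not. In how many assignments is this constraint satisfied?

Let A_j be the event that the j-th constrained one is fixed. By inclusion-exclusion over the 5 events:
Σ_{j=0}^{5} (-1)^j C(5,j)(9-j)!
= C(5,0)·9! - C(5,1)·8! + C(5,2)·7! - C(5,3)·6! + C(5,4)·5! - C(5,5)·4!
= 362880 - 201600 + 50400 - 7200 + 600 - 24
= 205056

205056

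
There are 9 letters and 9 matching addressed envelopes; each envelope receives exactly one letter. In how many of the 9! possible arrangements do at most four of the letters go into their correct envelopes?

361541

Sum C(9,i)·!(9-i) for i = 0..4:
  i=0: C(9,0)·!9 = 1·133496 = 133496
  i=1: C(9,1)·!8 = 9·14833 = 133497
  i=2: C(9,2)·!7 = 36·1854 = 66744
  i=3: C(9,3)·!6 = 84·265 = 22260
  i=4: C(9,4)·!5 = 126·44 = 5544
Total = 361541.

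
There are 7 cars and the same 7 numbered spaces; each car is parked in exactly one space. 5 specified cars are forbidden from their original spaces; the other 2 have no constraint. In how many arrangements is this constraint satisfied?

2428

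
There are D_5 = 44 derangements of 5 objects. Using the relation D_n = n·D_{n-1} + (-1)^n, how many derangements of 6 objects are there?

265

D_6 = 6·44 + 1 = 265.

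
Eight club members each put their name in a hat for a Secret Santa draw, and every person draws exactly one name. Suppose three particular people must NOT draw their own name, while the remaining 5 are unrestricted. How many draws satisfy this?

27240

Inclusion-exclusion on the 3 forbidden self-matches:
Σ_{j=0}^{3} (-1)^j C(3,j)(8-j)!
= C(3,0)·8! - C(3,1)·7! + C(3,2)·6! - C(3,3)·5!
= 40320 - 15120 + 2160 - 120
= 27240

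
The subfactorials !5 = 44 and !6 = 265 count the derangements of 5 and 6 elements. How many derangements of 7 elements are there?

1854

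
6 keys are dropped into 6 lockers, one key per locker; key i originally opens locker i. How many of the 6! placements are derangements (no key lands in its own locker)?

265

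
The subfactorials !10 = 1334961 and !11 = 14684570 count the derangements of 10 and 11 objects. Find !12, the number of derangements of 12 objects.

!12 = (12-1)·(!11 + !10) = 11·(14684570 + 1334961) = 11·16019531 = 176214841.

176214841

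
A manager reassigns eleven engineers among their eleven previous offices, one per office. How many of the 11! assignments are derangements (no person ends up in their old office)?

14684570

!11 is the nearest integer to 11!/e.
11! = 39916800, and 39916800/e ≈ 14684570.08, so !11 = 14684570.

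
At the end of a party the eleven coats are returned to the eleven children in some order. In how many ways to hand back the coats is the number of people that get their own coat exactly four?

611820

Pick the 4 fixed positions: C(11,4) = 330 ways.
The other 7 form a derangement: !7 = 1854.
Total: 330 × 1854 = 611820.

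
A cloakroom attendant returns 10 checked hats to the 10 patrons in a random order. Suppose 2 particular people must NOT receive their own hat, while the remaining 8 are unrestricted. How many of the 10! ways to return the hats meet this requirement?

Inclusion-exclusion on the 2 forbidden self-matches:
Σ_{j=0}^{2} (-1)^j C(2,j)(10-j)!
= C(2,0)·10! - C(2,1)·9! + C(2,2)·8!
= 3628800 - 725760 + 40320
= 2943360

2943360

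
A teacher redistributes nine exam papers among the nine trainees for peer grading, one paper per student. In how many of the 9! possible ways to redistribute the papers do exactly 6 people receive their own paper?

Choose which 6 of the 9 are fixed: C(9,6) = 84.
The other 3 form a derangement: !3 = 2.
Total: 84 × 2 = 168.

168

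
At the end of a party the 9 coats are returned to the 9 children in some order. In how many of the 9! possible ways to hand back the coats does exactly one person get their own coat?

133497

Pick the single fixed position: C(9,1) = 9 ways.
The other 8 form a derangement: !8 = 14833.
Total: 9 × 14833 = 133497.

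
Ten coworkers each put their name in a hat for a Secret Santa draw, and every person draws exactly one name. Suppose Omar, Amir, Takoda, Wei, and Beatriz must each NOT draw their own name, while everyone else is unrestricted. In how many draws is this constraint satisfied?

2170680

Let A_j be the event that the j-th constrained one is fixed. By inclusion-exclusion over the 5 events:
Σ_{j=0}^{5} (-1)^j C(5,j)(10-j)!
= C(5,0)·10! - C(5,1)·9! + C(5,2)·8! - C(5,3)·7! + C(5,4)·6! - C(5,5)·5!
= 3628800 - 1814400 + 403200 - 50400 + 3600 - 120
= 2170680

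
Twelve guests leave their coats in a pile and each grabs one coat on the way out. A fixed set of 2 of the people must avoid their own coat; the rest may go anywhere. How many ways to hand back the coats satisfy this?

Inclusion-exclusion on the 2 forbidden self-matches:
Σ_{j=0}^{2} (-1)^j C(2,j)(12-j)!
= C(2,0)·12! - C(2,1)·11! + C(2,2)·10!
= 479001600 - 79833600 + 3628800
= 402796800

402796800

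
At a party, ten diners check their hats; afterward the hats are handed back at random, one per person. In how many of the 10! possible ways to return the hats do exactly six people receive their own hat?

1890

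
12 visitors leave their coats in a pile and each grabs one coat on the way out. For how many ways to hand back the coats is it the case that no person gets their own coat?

176214841

Use !n = (n-1)(!(n-1) + !(n-2)).
!12 = 11·(14684570 + 1334961) = 11·16019531 = 176214841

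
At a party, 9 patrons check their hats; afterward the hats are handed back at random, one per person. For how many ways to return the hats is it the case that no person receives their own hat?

133496

The subfactorial !9 = [9!/e] (nearest integer).
9! = 362880, and 362880/e ≈ 133496.09, so !9 = 133496.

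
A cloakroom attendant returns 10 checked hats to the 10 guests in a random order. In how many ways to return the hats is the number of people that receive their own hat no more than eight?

3628799

# with exactly i fixed is C(10,i)·!(10-i); sum over i=0..8:
  i=0: C(10,0)·!10 = 1·1334961 = 1334961
  i=1: C(10,1)·!9 = 10·133496 = 1334960
  i=2: C(10,2)·!8 = 45·14833 = 667485
  i=3: C(10,3)·!7 = 120·1854 = 222480
  i=4: C(10,4)·!6 = 210·265 = 55650
  i=5: C(10,5)·!5 = 252·44 = 11088
  i=6: C(10,6)·!4 = 210·9 = 1890
  i=7: C(10,7)·!3 = 120·2 = 240
  i=8: C(10,8)·!2 = 45·1 = 45
Total = 3628799.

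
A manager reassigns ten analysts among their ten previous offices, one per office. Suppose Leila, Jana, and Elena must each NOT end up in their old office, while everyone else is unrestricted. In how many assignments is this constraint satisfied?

2656080

Inclusion-exclusion on the 3 forbidden self-matches:
Σ_{j=0}^{3} (-1)^j C(3,j)(10-j)!
= C(3,0)·10! - C(3,1)·9! + C(3,2)·8! - C(3,3)·7!
= 3628800 - 1088640 + 120960 - 5040
= 2656080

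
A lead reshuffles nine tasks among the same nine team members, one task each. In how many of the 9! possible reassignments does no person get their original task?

!9 = 9! · Σ_{k=0}^{9} (-1)^k/k!
= 9! - 9!/1! + 9!/2! - 9!/3! + 9!/4! - 9!/5! + 9!/6! - 9!/7! + 9!/8! - 9!/9!
= 362880 - 362880 + 181440 - 60480 + 15120 - 3024 + 504 - 72 + 9 - 1
= 133496

133496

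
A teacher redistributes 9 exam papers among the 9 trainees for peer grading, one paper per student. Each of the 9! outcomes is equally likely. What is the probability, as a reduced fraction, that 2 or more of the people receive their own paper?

Favorable outcomes: Σ_{i≥2} C(9,i)·!(9-i) = 36·1854 + 84·265 + 126·44 + 126·9 + 84·2 + 36·1 + 9·0 + 1·1 = 95887.
Total outcomes: 9! = 362880.
Probability = 95887/362880 = 95887/362880.

95887/362880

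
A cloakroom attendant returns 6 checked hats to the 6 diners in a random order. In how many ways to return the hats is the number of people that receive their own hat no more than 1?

529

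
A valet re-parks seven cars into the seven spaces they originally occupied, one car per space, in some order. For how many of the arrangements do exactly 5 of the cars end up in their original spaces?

21

Choose which 5 of the 7 are fixed: C(7,5) = 21.
The other 2 form a derangement: !2 = 1.
Total: 21 × 1 = 21.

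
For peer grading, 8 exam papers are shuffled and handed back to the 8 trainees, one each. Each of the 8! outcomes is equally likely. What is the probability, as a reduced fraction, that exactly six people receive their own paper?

1/1440

Favorable outcomes: C(8,6)·!2 = 28·1 = 28.
Total outcomes: 8! = 40320.
Probability = 28/40320 = 1/1440.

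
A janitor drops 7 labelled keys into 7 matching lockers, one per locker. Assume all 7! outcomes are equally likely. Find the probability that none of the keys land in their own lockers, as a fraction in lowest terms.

103/280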